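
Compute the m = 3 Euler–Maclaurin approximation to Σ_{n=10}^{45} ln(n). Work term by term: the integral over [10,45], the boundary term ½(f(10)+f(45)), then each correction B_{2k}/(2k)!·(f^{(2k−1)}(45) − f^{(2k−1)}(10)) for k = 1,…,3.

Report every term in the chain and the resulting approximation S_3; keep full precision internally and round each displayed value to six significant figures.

Integral: ∫_10^45 ln(x) dx = 113.274.
Endpoint term: (f(10) + f(45))/2 = (2.30259 + 3.80666)/2 = 3.05462.
Running total after boundary: 116.329.
k=1: B_{2}/(2)! × [f^{(1)}(45) − f^{(1)}(10)] = 1/12 × (0.0222222 − 0.100000) = -0.00648148.
After k=1: 116.322.
k=2: B_{4}/(4)! × [f^{(3)}(45) − f^{(3)}(10)] = −1/720 × (2.19479e-05 − 0.00200000) = 2.74729e-06.
After k=2: 116.322.
k=3: B_{6}/(6)! × [f^{(5)}(45) − f^{(5)}(10)] = 1/30240 × (1.30061e-07 − 0.000240000) = -7.93221e-09.

S_3 ≈ 116.322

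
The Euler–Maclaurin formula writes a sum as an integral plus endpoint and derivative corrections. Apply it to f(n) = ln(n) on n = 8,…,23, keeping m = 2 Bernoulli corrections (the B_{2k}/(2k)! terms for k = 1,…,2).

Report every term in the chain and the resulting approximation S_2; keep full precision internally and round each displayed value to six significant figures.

∫_8^23 ln(x) dx evaluates to 40.4808.
½[f(8) + f(23)] = ½[2.07944 + 3.13549] = 2.60747.
Integral + boundary = 43.0883.
k=1: B_{2}/(2)! × [f^{(1)}(23) − f^{(1)}(8)] = 1/12 × (0.0434783 − 0.125000) = -0.00679348.
Partial sum through k=1: 43.0815.
k=2: B_{4}/(4)! × [f^{(3)}(23) − f^{(3)}(8)] = −1/720 × (0.000164379 − 0.00390625) = 5.19704e-06.

S_2 ≈ 43.0815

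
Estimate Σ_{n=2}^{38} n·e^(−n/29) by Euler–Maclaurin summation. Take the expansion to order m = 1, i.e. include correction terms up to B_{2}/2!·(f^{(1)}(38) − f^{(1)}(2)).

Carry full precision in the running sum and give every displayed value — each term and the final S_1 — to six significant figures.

Integral: ∫_2^38 x·e^(−x/29) dx = 315.010.
½[f(2) + f(38)] = ½[1.86672 + 10.2496] = 6.05817.
Integral + boundary = 321.068.
Correction k=1: B_{2}/2! · (f^{(1)}(38) − f^{(1)}(2)) = 1/12 · (-0.0837084 − 0.868989) = -0.0793915.

S_1 ≈ 320.989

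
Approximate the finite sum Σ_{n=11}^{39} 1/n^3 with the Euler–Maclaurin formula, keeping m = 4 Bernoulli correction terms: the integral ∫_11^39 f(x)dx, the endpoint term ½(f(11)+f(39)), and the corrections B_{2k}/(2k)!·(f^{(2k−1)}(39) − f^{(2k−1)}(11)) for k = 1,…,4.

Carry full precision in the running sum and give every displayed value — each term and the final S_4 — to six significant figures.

∫_11^39 1/x^3 dx evaluates to 0.00380350.
Endpoint term: (f(11) + f(39))/2 = (0.000751315 + 1.68580e-05)/2 = 0.000384086.
So far: 0.00418759.
k=1: B_{2}/(2)! × [f^{(1)}(39) − f^{(1)}(11)] = 1/12 × (-1.29677e-06 − (-0.000204904)) = 1.69673e-05.
Running total after k=1: 0.00420455.
k=2: B_{4}/(4)! × [f^{(3)}(39) − f^{(3)}(11)] = −1/720 × (-1.70515e-08 − (-3.38684e-05)) = -4.70158e-08.
Running total after k=2: 0.00420451.
k=3: B_{6}/(6)! × [f^{(5)}(39) − f^{(5)}(11)] = 1/30240 × (-4.70851e-10 − (-1.17560e-05)) = 3.88741e-10.
Running total after k=3: 0.00420451.
k=4: B_{8}/(8)! × [f^{(7)}(39) − f^{(7)}(11)] = −1/1209600 × (-2.22888e-11 − (-6.99530e-06)) = -5.78313e-12.

S_4 ≈ 0.00420451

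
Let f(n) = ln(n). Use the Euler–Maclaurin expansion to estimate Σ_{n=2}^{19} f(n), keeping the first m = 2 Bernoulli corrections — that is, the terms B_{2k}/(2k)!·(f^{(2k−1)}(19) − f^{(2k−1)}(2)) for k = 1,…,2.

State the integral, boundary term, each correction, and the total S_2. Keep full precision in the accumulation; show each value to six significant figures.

∫_2^19 ln(x) dx evaluates to 37.5580.
Endpoint term: (f(2) + f(19))/2 = (0.693147 + 2.94444)/2 = 1.81879.
Integral + boundary = 39.3768.
Correction k=1: B_{2}/2! · (f^{(1)}(19) − f^{(1)}(2)) = 1/12 · (0.0526316 − 0.500000) = -0.0372807.
Partial sum through k=1: 39.3396.
Correction k=2: B_{4}/4! · (f^{(3)}(19) − f^{(3)}(2)) = −1/720 · (0.000291588 − 0.250000) = 0.000346817.

S_2 ≈ 39.3399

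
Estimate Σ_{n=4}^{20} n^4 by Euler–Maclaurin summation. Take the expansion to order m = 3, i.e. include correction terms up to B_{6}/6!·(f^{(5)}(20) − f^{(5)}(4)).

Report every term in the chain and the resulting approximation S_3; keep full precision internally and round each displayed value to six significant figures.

∫_4^20 x^4 dx evaluates to 639795.
Endpoint term: (f(4) + f(20))/2 = (256.000 + 160000)/2 = 80128.0.
So far: 719923.
Correction k=1: B_{2}/2! · (f^{(1)}(20) − f^{(1)}(4)) = 1/12 · (32000.0 − 256.000) = 2645.33.
Partial sum through k=1: 722569.
Correction k=2: B_{4}/4! · (f^{(3)}(20) − f^{(3)}(4)) = −1/720 · (480.000 − 96.0000) = -0.533333.
Partial sum through k=2: 722568.
Correction k=3: B_{6}/6! · (f^{(5)}(20) − f^{(5)}(4)) = 1/30240 · (0.00000 − 0.00000) = 0.00000.

S_3 ≈ 722568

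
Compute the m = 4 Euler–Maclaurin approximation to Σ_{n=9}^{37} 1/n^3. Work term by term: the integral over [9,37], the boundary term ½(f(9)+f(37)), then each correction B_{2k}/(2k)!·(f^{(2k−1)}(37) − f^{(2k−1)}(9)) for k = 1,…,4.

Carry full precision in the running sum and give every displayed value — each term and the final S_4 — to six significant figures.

The integral term ∫_9^37 1/x^3 dx = 0.00580761.
Endpoint term: (f(9) + f(37))/2 = (0.00137174 + 1.97422e-05)/2 = 0.000695742.
So far: 0.00650335.
Correction k=1: B_{2}/2! · (f^{(1)}(37) − f^{(1)}(9)) = 1/12 · (-1.60072e-06 − (-0.000457247)) = 3.79706e-05.
Partial sum through k=1: 0.00654132.
Correction k=2: B_{4}/4! · (f^{(3)}(37) − f^{(3)}(9)) = −1/720 · (-2.33852e-08 − (-0.000112901)) = -1.56774e-07.
Partial sum through k=2: 0.00654117.
Correction k=3: B_{6}/6! · (f^{(5)}(37) − f^{(5)}(9)) = 1/30240 · (-7.17442e-10 − (-5.85410e-05)) = 1.93586e-09.
Partial sum through k=3: 0.00654117.
Correction k=4: B_{8}/8! · (f^{(7)}(37) − f^{(7)}(9)) = −1/1209600 · (-3.77325e-11 − (-5.20365e-05)) = -4.30195e-11.

S_4 ≈ 0.00654117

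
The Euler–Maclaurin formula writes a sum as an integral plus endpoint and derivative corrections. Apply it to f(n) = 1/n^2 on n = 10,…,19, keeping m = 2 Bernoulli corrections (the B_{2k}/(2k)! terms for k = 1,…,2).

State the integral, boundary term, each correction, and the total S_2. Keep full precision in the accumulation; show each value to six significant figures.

The integral term ∫_10^19 1/x^2 dx = 0.0473684.
Endpoint term: (f(10) + f(19))/2 = (0.0100000 + 0.00277008)/2 = 0.00638504.
So far: 0.0537535.
Correction k=1: B_{2}/2! · (f^{(1)}(19) − f^{(1)}(10)) = 1/12 · (-0.000291588 − (-0.00200000)) = 0.000142368.
Running total after k=1: 0.0538958.
Correction k=2: B_{4}/4! · (f^{(3)}(19) − f^{(3)}(10)) = −1/720 · (-9.69267e-06 − (-0.000240000)) = -3.19871e-07.

S_2 ≈ 0.0538955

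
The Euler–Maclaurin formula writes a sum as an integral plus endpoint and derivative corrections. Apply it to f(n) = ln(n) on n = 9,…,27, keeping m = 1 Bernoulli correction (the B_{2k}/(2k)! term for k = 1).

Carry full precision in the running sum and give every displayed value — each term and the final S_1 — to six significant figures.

Integral: ∫_9^27 ln(x) dx = 51.2126.
Boundary: ½(f(9) + f(27)) = ½(2.19722 + 3.29584) = 2.74653.
So far: 53.9591.
Order-1 term: 1/12 · (0.0370370 − 0.111111) = -0.00617284.

S_1 ≈ 53.9529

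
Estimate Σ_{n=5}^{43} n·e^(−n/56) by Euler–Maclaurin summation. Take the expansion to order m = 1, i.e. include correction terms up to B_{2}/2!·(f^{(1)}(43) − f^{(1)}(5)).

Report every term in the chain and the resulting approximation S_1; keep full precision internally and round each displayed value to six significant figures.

S_1 ≈ 563.971

The integral term ∫_5^43 x·e^(−x/56) dx = 551.769.
Endpoint term: (f(5) + f(43))/2 = (4.57292 + 19.9523)/2 = 12.2626.
Integral + boundary = 564.031.
k=1: B_{2}/(2)! × [f^{(1)}(43) − f^{(1)}(5)] = 1/12 × (0.107716 − 0.832925) = -0.0604341.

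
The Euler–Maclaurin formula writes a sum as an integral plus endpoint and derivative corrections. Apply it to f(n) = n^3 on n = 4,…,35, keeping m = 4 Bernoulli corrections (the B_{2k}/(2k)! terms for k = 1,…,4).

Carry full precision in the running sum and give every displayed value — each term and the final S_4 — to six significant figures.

S_4 ≈ 396864

∫_4^35 x^3 dx evaluates to 375092.
Endpoint term: (f(4) + f(35))/2 = (64.0000 + 42875.0)/2 = 21469.5.
Integral + boundary = 396562.
Correction k=1: B_{2}/2! · (f^{(1)}(35) − f^{(1)}(4)) = 1/12 · (3675.00 − 48.0000) = 302.250.
After k=1: 396864.
Correction k=2: B_{4}/4! · (f^{(3)}(35) − f^{(3)}(4)) = −1/720 · (6.00000 − 6.00000) = 0.00000.
After k=2: 396864.
Correction k=3: B_{6}/6! · (f^{(5)}(35) − f^{(5)}(4)) = 1/30240 · (0.00000 − 0.00000) = 0.00000.
After k=3: 396864.
Correction k=4: B_{8}/8! · (f^{(7)}(35) − f^{(7)}(4)) = −1/1209600 · (0.00000 − 0.00000) = 0.00000.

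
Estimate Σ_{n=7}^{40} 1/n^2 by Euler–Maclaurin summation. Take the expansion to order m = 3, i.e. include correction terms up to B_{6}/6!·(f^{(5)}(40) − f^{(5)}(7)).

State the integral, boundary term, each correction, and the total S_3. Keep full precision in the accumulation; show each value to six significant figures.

∫_7^40 1/x^2 dx evaluates to 0.117857.
Endpoint term: (f(7) + f(40))/2 = (0.0204082 + 0.000625000)/2 = 0.0105166.
Integral + boundary = 0.128374.
Correction k=1: B_{2}/2! · (f^{(1)}(40) − f^{(1)}(7)) = 1/12 · (-3.12500e-05 − (-0.00583090)) = 0.000483304.
After k=1: 0.128857.
Correction k=2: B_{4}/4! · (f^{(3)}(40) − f^{(3)}(7)) = −1/720 · (-2.34375e-07 − (-0.00142798)) = -1.98298e-06.
After k=2: 0.128855.
Correction k=3: B_{6}/6! · (f^{(5)}(40) − f^{(5)}(7)) = 1/30240 · (-4.39453e-09 − (-0.000874271)) = 2.89109e-08.

S_3 ≈ 0.128855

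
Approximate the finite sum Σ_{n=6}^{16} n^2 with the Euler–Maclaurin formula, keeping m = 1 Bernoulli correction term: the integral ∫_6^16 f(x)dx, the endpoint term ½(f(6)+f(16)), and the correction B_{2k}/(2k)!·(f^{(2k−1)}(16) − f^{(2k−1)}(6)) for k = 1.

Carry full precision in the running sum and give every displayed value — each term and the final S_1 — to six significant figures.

S_1 ≈ 1441.00

Integral: ∫_6^16 x^2 dx = 1293.33.
½[f(6) + f(16)] = ½[36.0000 + 256.000] = 146.000.
So far: 1439.33.
k=1: B_{2}/(2)! × [f^{(1)}(16) − f^{(1)}(6)] = 1/12 × (32.0000 − 12.0000) = 1.66667.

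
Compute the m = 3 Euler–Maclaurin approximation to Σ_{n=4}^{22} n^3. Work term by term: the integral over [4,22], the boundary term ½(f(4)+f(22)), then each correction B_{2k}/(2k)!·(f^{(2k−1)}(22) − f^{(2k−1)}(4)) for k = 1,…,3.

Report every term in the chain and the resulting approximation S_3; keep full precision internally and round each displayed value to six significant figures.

The integral term ∫_4^22 x^3 dx = 58500.0.
Endpoint term: (f(4) + f(22))/2 = (64.0000 + 10648.0)/2 = 5356.00.
Running total after boundary: 63856.0.
Order-1 term: 1/12 · (1452.00 − 48.0000) = 117.000.
After k=1: 63973.0.
Order-2 term: −1/720 · (6.00000 − 6.00000) = 0.00000.
After k=2: 63973.0.
Order-3 term: 1/30240 · (0.00000 − 0.00000) = 0.00000.

S_3 ≈ 63973.0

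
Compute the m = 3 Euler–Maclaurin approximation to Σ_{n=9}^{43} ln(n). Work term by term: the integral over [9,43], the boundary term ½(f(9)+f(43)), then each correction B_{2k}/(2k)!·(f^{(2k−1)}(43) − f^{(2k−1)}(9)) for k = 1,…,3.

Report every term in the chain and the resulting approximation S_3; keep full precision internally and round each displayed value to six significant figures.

S_3 ≈ 110.928

∫_9^43 ln(x) dx evaluates to 107.957.
Boundary: ½(f(9) + f(43)) = ½(2.19722 + 3.76120) = 2.97921.
Integral + boundary = 110.936.
k=1: B_{2}/(2)! × [f^{(1)}(43) − f^{(1)}(9)] = 1/12 × (0.0232558 − 0.111111) = -0.00732127.
Partial sum through k=1: 110.928.
k=2: B_{4}/(4)! × [f^{(3)}(43) − f^{(3)}(9)] = −1/720 × (2.51550e-05 − 0.00274348) = 3.77546e-06.
Partial sum through k=2: 110.928.
k=3: B_{6}/(6)! × [f^{(5)}(43) − f^{(5)}(9)] = 1/30240 × (1.63256e-07 − 0.000406442) = -1.34351e-08.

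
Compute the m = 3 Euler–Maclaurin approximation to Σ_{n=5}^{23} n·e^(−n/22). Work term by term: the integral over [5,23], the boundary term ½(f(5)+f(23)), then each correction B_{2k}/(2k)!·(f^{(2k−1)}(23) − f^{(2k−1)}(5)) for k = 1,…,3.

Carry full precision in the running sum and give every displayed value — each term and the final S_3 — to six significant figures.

∫_5^23 x·e^(−x/22) dx evaluates to 125.225.
½[f(5) + f(23)] = ½[3.98352 + 8.08524] = 6.03438.
Running total after boundary: 131.260.
Correction k=1: B_{2}/2! · (f^{(1)}(23) − f^{(1)}(5)) = 1/12 · (-0.0159787 − 0.615634) = -0.0526344.
After k=1: 131.207.
Correction k=2: B_{4}/4! · (f^{(3)}(23) − f^{(3)}(5)) = −1/720 · (0.00141960 − 0.00456414) = 4.36741e-06.
After k=2: 131.207.
Correction k=3: B_{6}/6! · (f^{(5)}(23) − f^{(5)}(5)) = 1/30240 · (5.93432e-06 − 1.62320e-05) = -3.40533e-10.

S_3 ≈ 131.207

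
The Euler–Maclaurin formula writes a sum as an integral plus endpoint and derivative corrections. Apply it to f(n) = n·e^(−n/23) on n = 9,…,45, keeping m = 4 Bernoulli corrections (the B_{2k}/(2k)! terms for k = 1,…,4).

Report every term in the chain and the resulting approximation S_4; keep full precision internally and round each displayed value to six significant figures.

S_4 ≈ 282.772

Integral: ∫_9^45 x·e^(−x/23) dx = 276.594.
Endpoint term: (f(9) + f(45))/2 = (6.08557 + 6.36071)/2 = 6.22314.
So far: 282.817.
Correction k=1: B_{2}/2! · (f^{(1)}(45) − f^{(1)}(9)) = 1/12 · (-0.135204 − 0.411584) = -0.0455657.
After k=1: 282.772.
Correction k=2: B_{4}/4! · (f^{(3)}(45) − f^{(3)}(9)) = −1/720 · (0.000278818 − 0.00333447) = 4.24396e-06.
After k=2: 282.772.
Correction k=3: B_{6}/6! · (f^{(5)}(45) − f^{(5)}(9)) = 1/30240 · (1.53728e-06 − 1.11359e-05) = -3.17415e-10.
After k=3: 282.772.
Correction k=4: B_{8}/8! · (f^{(7)}(45) − f^{(7)}(9)) = −1/1209600 · (4.81567e-09 − 3.01861e-08) = 2.09743e-14.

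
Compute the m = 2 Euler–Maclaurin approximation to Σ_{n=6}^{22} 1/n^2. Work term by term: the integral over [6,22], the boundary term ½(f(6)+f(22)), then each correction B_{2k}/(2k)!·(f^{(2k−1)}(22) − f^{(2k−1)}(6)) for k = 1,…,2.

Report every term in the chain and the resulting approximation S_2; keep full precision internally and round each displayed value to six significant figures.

S_2 ≈ 0.136886

The integral term ∫_6^22 1/x^2 dx = 0.121212.
½[f(6) + f(22)] = ½[0.0277778 + 0.00206612] = 0.0149219.
Running total after boundary: 0.136134.
k=1: B_{2}/(2)! × [f^{(1)}(22) − f^{(1)}(6)] = 1/12 × (-0.000187829 − (-0.00925926)) = 0.000755953.
After k=1: 0.136890.
k=2: B_{4}/(4)! × [f^{(3)}(22) − f^{(3)}(6)] = −1/720 × (-4.65691e-06 − (-0.00308642)) = -4.28023e-06.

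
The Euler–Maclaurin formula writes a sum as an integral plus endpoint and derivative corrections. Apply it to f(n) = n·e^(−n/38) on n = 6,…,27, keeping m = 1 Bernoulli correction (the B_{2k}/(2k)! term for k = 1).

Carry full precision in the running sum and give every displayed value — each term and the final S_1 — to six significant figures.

S_1 ≈ 223.212

The integral term ∫_6^27 x·e^(−x/38) dx = 214.065.
½[f(6) + f(27)] = ½[5.12364 + 13.2674] = 9.19552.
Integral + boundary = 223.260.
k=1: B_{2}/(2)! × [f^{(1)}(27) − f^{(1)}(6)] = 1/12 × (0.142243 − 0.719107) = -0.0480720.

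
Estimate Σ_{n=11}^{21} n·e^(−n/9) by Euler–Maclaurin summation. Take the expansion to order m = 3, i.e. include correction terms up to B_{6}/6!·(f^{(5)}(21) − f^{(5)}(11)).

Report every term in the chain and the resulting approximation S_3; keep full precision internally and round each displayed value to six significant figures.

S_3 ≈ 29.4741

Integral: ∫_11^21 x·e^(−x/9) dx = 26.8410.
Endpoint term: (f(11) + f(21))/2 = (3.24032 + 2.03641)/2 = 2.63837.
Integral + boundary = 29.4794.
k=1: B_{2}/(2)! × [f^{(1)}(21) − f^{(1)}(11)] = 1/12 × (-0.129296 − (-0.0654611)) = -0.00531957.
Running total after k=1: 29.4741.
k=2: B_{4}/(4)! × [f^{(3)}(21) − f^{(3)}(11)] = −1/720 × (0.000798123 − 0.00646529) = 7.87107e-06.
Running total after k=2: 29.4741.
k=3: B_{6}/(6)! × [f^{(5)}(21) − f^{(5)}(11)] = 1/30240 × (3.94135e-05 − 0.000169614) = -4.30558e-09.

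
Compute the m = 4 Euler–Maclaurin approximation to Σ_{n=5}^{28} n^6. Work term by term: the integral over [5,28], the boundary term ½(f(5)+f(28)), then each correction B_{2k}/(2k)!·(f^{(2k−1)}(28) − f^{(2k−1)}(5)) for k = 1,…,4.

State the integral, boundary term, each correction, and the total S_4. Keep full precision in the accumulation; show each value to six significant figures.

S_4 ≈ 2.17710e+09

Integral: ∫_5^28 x^6 dx = 1.92755e+09.
Endpoint term: (f(5) + f(28))/2 = (15625.0 + 4.81890e+08)/2 = 2.40953e+08.
So far: 2.16850e+09.
Order-1 term: 1/12 · (1.03262e+08 − 18750.0) = 8.60362e+06.
Running total after k=1: 2.17711e+09.
Order-2 term: −1/720 · (2.63424e+06 − 15000.0) = -3637.83.
Running total after k=2: 2.17710e+09.
Order-3 term: 1/30240 · (20160.0 − 3600.00) = 0.547619.
Running total after k=3: 2.17710e+09.
Order-4 term: −1/1209600 · (0.00000 − 0.00000) = 0.00000.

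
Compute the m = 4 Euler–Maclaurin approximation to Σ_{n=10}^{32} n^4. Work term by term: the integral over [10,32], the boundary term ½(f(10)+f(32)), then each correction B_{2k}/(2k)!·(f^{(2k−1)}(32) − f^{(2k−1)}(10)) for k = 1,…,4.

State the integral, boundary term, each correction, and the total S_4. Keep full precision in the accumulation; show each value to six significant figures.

The integral term ∫_10^32 x^4 dx = 6.69089e+06.
½[f(10) + f(32)] = ½[10000.0 + 1.04858e+06] = 529288.
Integral + boundary = 7.22017e+06.
Order-1 term: 1/12 · (131072 − 4000.00) = 10589.3.
After k=1: 7.23076e+06.
Order-2 term: −1/720 · (768.000 − 240.000) = -0.733333.
After k=2: 7.23076e+06.
Order-3 term: 1/30240 · (0.00000 − 0.00000) = 0.00000.
After k=3: 7.23076e+06.
Order-4 term: −1/1209600 · (0.00000 − 0.00000) = 0.00000.

S_4 ≈ 7.23076e+06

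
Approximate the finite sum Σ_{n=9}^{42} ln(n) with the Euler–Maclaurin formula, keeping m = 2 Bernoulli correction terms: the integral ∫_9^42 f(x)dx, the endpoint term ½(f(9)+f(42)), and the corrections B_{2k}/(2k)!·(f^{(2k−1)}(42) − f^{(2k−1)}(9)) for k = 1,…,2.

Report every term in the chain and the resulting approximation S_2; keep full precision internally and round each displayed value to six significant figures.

S_2 ≈ 107.167

Integral: ∫_9^42 ln(x) dx = 104.207.
Endpoint term: (f(9) + f(42))/2 = (2.19722 + 3.73767)/2 = 2.96745.
Running total after boundary: 107.175.
k=1: B_{2}/(2)! × [f^{(1)}(42) − f^{(1)}(9)] = 1/12 × (0.0238095 − 0.111111) = -0.00727513.
After k=1: 107.167.
k=2: B_{4}/(4)! × [f^{(3)}(42) − f^{(3)}(9)] = −1/720 × (2.69949e-05 − 0.00274348) = 3.77290e-06.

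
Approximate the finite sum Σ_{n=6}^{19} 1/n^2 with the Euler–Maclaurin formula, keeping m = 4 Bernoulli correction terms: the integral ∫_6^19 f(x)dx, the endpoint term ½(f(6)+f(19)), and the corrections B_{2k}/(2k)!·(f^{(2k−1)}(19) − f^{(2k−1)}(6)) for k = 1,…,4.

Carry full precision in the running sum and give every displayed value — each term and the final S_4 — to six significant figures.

The integral term ∫_6^19 1/x^2 dx = 0.114035.
Boundary: ½(f(6) + f(19)) = ½(0.0277778 + 0.00277008) = 0.0152739.
Integral + boundary = 0.129309.
k=1: B_{2}/(2)! × [f^{(1)}(19) − f^{(1)}(6)] = 1/12 × (-0.000291588 − (-0.00925926)) = 0.000747306.
Running total after k=1: 0.130056.
k=2: B_{4}/(4)! × [f^{(3)}(19) − f^{(3)}(6)] = −1/720 × (-9.69267e-06 − (-0.00308642)) = -4.27323e-06.
Running total after k=2: 0.130052.
k=3: B_{6}/(6)! × [f^{(5)}(19) − f^{(5)}(6)] = 1/30240 × (-8.05485e-07 − (-0.00257202)) = 8.50268e-08.
Running total after k=3: 0.130052.
k=4: B_{8}/(8)! × [f^{(7)}(19) − f^{(7)}(6)] = −1/1209600 × (-1.24951e-07 − (-0.00400091)) = -3.30753e-09.

S_4 ≈ 0.130052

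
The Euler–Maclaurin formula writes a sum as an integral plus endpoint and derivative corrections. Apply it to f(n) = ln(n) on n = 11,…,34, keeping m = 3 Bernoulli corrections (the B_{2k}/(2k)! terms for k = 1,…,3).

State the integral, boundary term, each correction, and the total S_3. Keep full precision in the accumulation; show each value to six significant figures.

Integral: ∫_11^34 ln(x) dx = 70.5194.
Endpoint term: (f(11) + f(34))/2 = (2.39790 + 3.52636)/2 = 2.96213.
So far: 73.4815.
k=1: B_{2}/(2)! × [f^{(1)}(34) − f^{(1)}(11)] = 1/12 × (0.0294118 − 0.0909091) = -0.00512478.
After k=1: 73.4764.
k=2: B_{4}/(4)! × [f^{(3)}(34) − f^{(3)}(11)] = −1/720 × (5.08854e-05 − 0.00150263) = 2.01631e-06.
After k=2: 73.4764.
k=3: B_{6}/(6)! × [f^{(5)}(34) − f^{(5)}(11)] = 1/30240 × (5.28222e-07 − 0.000149021) = -4.91048e-09.

S_3 ≈ 73.4764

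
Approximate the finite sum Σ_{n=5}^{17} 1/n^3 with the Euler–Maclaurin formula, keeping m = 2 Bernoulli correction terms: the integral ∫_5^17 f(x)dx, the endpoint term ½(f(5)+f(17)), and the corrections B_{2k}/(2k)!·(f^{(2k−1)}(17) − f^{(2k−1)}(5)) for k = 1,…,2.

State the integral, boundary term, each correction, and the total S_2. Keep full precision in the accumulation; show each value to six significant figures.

S_2 ≈ 0.0227633

Integral: ∫_5^17 1/x^3 dx = 0.0182699.
½[f(5) + f(17)] = ½[0.00800000 + 0.000203542] = 0.00410177.
Running total after boundary: 0.0223717.
k=1: B_{2}/(2)! × [f^{(1)}(17) − f^{(1)}(5)] = 1/12 × (-3.59191e-05 − (-0.00480000)) = 0.000397007.
Partial sum through k=1: 0.0227687.
k=2: B_{4}/(4)! × [f^{(3)}(17) − f^{(3)}(5)] = −1/720 × (-2.48575e-06 − (-0.00384000)) = -5.32988e-06.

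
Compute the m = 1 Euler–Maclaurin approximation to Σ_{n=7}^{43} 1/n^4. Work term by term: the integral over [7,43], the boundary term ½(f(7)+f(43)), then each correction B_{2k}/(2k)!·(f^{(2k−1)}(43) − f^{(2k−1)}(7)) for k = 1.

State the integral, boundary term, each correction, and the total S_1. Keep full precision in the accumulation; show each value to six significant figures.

S_1 ≈ 0.00119585

∫_7^43 1/x^4 dx evaluates to 0.000967625.
Endpoint term: (f(7) + f(43))/2 = (0.000416493 + 2.92500e-07)/2 = 0.000208393.
Running total after boundary: 0.00117602.
k=1: B_{2}/(2)! × [f^{(1)}(43) − f^{(1)}(7)] = 1/12 × (-2.72093e-08 − (-0.000237996)) = 1.98307e-05.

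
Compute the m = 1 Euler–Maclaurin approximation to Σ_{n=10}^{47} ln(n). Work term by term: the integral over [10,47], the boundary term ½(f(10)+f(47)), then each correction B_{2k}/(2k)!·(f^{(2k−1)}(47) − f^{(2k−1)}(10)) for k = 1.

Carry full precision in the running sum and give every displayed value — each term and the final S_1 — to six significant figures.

S_1 ≈ 124.001

The integral term ∫_10^47 ln(x) dx = 120.931.
Boundary: ½(f(10) + f(47)) = ½(2.30259 + 3.85015) = 3.07637.
So far: 124.007.
Order-1 term: 1/12 · (0.0212766 − 0.100000) = -0.00656028.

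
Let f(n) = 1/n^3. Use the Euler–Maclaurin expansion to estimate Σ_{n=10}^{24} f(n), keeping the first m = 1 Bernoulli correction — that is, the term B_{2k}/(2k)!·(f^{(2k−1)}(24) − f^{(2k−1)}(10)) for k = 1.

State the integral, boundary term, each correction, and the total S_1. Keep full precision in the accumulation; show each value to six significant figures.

S_1 ≈ 0.00469236

∫_10^24 1/x^3 dx evaluates to 0.00413194.
Endpoint term: (f(10) + f(24))/2 = (0.00100000 + 7.23380e-05)/2 = 0.000536169.
So far: 0.00466811.
k=1: B_{2}/(2)! × [f^{(1)}(24) − f^{(1)}(10)] = 1/12 × (-9.04225e-06 − (-0.000300000)) = 2.42465e-05.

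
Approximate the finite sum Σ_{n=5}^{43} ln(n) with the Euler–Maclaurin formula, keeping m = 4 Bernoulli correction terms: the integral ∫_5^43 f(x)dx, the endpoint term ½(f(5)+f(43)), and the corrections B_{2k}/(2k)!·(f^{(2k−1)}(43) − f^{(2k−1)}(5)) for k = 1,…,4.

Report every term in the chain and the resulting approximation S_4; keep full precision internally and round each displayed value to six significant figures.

S_4 ≈ 118.355

∫_5^43 ln(x) dx evaluates to 115.684.
½[f(5) + f(43)] = ½[1.60944 + 3.76120] = 2.68532.
Integral + boundary = 118.370.
Correction k=1: B_{2}/2! · (f^{(1)}(43) − f^{(1)}(5)) = 1/12 · (0.0232558 − 0.200000) = -0.0147287.
After k=1: 118.355.
Correction k=2: B_{4}/4! · (f^{(3)}(43) − f^{(3)}(5)) = −1/720 · (2.51550e-05 − 0.0160000) = 2.21873e-05.
After k=2: 118.355.
Correction k=3: B_{6}/6! · (f^{(5)}(43) − f^{(5)}(5)) = 1/30240 · (1.63256e-07 − 0.00768000) = -2.53963e-07.
After k=3: 118.355.
Correction k=4: B_{8}/8! · (f^{(7)}(43) − f^{(7)}(5)) = −1/1209600 · (2.64883e-09 − 0.00921600) = 7.61905e-09.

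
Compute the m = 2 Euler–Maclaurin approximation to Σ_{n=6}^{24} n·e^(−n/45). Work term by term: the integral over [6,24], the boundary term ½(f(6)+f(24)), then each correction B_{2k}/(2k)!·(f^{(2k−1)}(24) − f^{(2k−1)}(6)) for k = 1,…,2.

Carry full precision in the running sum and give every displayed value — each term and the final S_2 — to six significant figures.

Integral: ∫_6^24 x·e^(−x/45) dx = 186.986.
Boundary: ½(f(6) + f(24)) = ½(5.25104 + 14.0795) = 9.66527.
So far: 196.652.
k=1: B_{2}/(2)! × [f^{(1)}(24) − f^{(1)}(6)] = 1/12 × (0.273768 − 0.758484) = -0.0403929.
Partial sum through k=1: 196.611.
k=2: B_{4}/(4)! × [f^{(3)}(24) − f^{(3)}(6)] = −1/720 × (0.000714598 − 0.00123893) = 7.28237e-07.

S_2 ≈ 196.611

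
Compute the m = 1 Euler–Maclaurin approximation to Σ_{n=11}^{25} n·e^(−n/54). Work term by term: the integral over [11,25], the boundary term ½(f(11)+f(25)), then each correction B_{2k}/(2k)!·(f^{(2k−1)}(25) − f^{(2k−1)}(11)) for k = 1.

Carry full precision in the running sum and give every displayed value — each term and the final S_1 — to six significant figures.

∫_11^25 x·e^(−x/54) dx evaluates to 178.033.
½[f(11) + f(25)] = ½[8.97274 + 15.7354] = 12.3541.
Integral + boundary = 190.387.
Correction k=1: B_{2}/2! · (f^{(1)}(25) − f^{(1)}(11)) = 1/12 · (0.338020 − 0.649542) = -0.0259602.

S_1 ≈ 190.361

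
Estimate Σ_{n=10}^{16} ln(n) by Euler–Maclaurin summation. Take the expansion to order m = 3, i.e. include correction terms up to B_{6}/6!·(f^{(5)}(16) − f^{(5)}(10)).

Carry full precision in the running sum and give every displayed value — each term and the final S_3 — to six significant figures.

S_3 ≈ 17.8700

∫_10^16 ln(x) dx evaluates to 15.3356.
Endpoint term: (f(10) + f(16))/2 = (2.30259 + 2.77259)/2 = 2.53759.
Integral + boundary = 17.8732.
Order-1 term: 1/12 · (0.0625000 − 0.100000) = -0.00312500.
After k=1: 17.8700.
Order-2 term: −1/720 · (0.000488281 − 0.00200000) = 2.09961e-06.
After k=2: 17.8700.
Order-3 term: 1/30240 · (2.28882e-05 − 0.000240000) = -7.17962e-09.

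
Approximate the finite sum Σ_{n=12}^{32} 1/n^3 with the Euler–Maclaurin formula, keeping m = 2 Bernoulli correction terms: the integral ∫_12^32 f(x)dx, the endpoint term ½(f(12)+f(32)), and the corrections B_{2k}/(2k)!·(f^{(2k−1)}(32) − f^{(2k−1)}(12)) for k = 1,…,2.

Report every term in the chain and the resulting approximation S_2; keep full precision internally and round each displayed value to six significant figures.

∫_12^32 1/x^3 dx evaluates to 0.00298394.
Boundary: ½(f(12) + f(32)) = ½(0.000578704 + 3.05176e-05) = 0.000304611.
Running total after boundary: 0.00328855.
k=1: B_{2}/(2)! × [f^{(1)}(32) − f^{(1)}(12)] = 1/12 × (-2.86102e-06 − (-0.000144676)) = 1.18179e-05.
After k=1: 0.00330037.
k=2: B_{4}/(4)! × [f^{(3)}(32) − f^{(3)}(12)] = −1/720 × (-5.58794e-08 − (-2.00939e-05)) = -2.78306e-08.

S_2 ≈ 0.00330034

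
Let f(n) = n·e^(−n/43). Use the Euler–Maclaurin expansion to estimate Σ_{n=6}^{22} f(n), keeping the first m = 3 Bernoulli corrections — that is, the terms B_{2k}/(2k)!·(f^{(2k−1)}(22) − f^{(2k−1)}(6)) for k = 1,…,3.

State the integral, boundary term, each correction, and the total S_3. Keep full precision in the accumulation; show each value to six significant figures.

S_3 ≈ 166.101

The integral term ∫_6^22 x·e^(−x/43) dx = 156.935.
Endpoint term: (f(6) + f(22))/2 = (5.21858 + 13.1894)/2 = 9.20400.
Running total after boundary: 166.139.
Correction k=1: B_{2}/2! · (f^{(1)}(22) − f^{(1)}(6)) = 1/12 · (0.292788 − 0.748400) = -0.0379677.
Running total after k=1: 166.101.
Correction k=2: B_{4}/4! · (f^{(3)}(22) − f^{(3)}(6)) = −1/720 · (0.000806829 − 0.00134555) = 7.48227e-07.
Running total after k=2: 166.101.
Correction k=3: B_{6}/6! · (f^{(5)}(22) − f^{(5)}(6)) = 1/30240 · (7.87078e-07 − 1.23653e-06) = -1.48628e-11.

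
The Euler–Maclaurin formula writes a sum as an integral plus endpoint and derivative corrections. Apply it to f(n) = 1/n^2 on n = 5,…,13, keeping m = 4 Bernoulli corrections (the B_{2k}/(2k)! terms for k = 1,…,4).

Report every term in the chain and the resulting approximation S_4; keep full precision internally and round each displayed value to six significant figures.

S_4 ≈ 0.147283

Integral: ∫_5^13 1/x^2 dx = 0.123077.
Endpoint term: (f(5) + f(13))/2 = (0.0400000 + 0.00591716)/2 = 0.0229586.
Running total after boundary: 0.146036.
Correction k=1: B_{2}/2! · (f^{(1)}(13) − f^{(1)}(5)) = 1/12 · (-0.000910332 − (-0.0160000)) = 0.00125747.
Running total after k=1: 0.147293.
Correction k=2: B_{4}/4! · (f^{(3)}(13) − f^{(3)}(5)) = −1/720 · (-6.46390e-05 − (-0.00768000)) = -1.05769e-05.
Running total after k=2: 0.147282.
Correction k=3: B_{6}/6! · (f^{(5)}(13) − f^{(5)}(5)) = 1/30240 · (-1.14744e-05 − (-0.00921600)) = 3.04382e-07.
Running total after k=3: 0.147283.
Correction k=4: B_{8}/8! · (f^{(7)}(13) − f^{(7)}(5)) = −1/1209600 · (-3.80216e-06 − (-0.0206438)) = -1.70635e-08.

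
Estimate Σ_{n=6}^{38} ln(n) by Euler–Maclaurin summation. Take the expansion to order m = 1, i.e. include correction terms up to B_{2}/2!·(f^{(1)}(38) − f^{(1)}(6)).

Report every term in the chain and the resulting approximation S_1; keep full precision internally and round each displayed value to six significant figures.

∫_6^38 ln(x) dx evaluates to 95.4777.
½[f(6) + f(38)] = ½[1.79176 + 3.63759] = 2.71467.
Running total after boundary: 98.1924.
Correction k=1: B_{2}/2! · (f^{(1)}(38) − f^{(1)}(6)) = 1/12 · (0.0263158 − 0.166667) = -0.0116959.

S_1 ≈ 98.1807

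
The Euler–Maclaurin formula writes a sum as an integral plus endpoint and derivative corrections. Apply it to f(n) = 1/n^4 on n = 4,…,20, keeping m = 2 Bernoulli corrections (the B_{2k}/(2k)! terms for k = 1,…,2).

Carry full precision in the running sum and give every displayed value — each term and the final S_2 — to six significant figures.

S_2 ≈ 0.00743816

The integral term ∫_4^20 1/x^4 dx = 0.00516667.
½[f(4) + f(20)] = ½[0.00390625 + 6.25000e-06] = 0.00195625.
So far: 0.00712292.
k=1: B_{2}/(2)! × [f^{(1)}(20) − f^{(1)}(4)] = 1/12 × (-1.25000e-06 − (-0.00390625)) = 0.000325417.
After k=1: 0.00744833.
k=2: B_{4}/(4)! × [f^{(3)}(20) − f^{(3)}(4)] = −1/720 × (-9.37500e-08 − (-0.00732422)) = -1.01724e-05.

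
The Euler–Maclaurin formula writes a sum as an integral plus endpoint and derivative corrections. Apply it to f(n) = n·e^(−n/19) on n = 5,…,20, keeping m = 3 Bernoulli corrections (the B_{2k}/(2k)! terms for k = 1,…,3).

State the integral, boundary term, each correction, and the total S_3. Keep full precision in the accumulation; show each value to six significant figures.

The integral term ∫_5^20 x·e^(−x/19) dx = 91.8686.
Endpoint term: (f(5) + f(20))/2 = (3.84310 + 6.98036)/2 = 5.41173.
Running total after boundary: 97.2803.
Correction k=1: B_{2}/2! · (f^{(1)}(20) − f^{(1)}(5)) = 1/12 · (-0.0183694 − 0.566352) = -0.0487268.
Running total after k=1: 97.2316.
Correction k=2: B_{4}/4! · (f^{(3)}(20) − f^{(3)}(5)) = −1/720 · (0.00188273 − 0.00582713) = 5.47833e-06.
Running total after k=2: 97.2316.
Correction k=3: B_{6}/6! · (f^{(5)}(20) − f^{(5)}(5)) = 1/30240 · (1.05716e-05 − 2.79374e-05) = -5.74267e-10.

S_3 ≈ 97.2316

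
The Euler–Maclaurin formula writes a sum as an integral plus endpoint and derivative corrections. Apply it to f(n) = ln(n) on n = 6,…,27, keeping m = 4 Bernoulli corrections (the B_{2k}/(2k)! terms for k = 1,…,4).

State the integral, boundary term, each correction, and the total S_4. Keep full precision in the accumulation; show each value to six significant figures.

S_4 ≈ 59.7700

∫_6^27 ln(x) dx evaluates to 57.2370.
Endpoint term: (f(6) + f(27))/2 = (1.79176 + 3.29584)/2 = 2.54380.
So far: 59.7808.
k=1: B_{2}/(2)! × [f^{(1)}(27) − f^{(1)}(6)] = 1/12 × (0.0370370 − 0.166667) = -0.0108025.
Running total after k=1: 59.7700.
k=2: B_{4}/(4)! × [f^{(3)}(27) − f^{(3)}(6)] = −1/720 × (0.000101611 − 0.00925926) = 1.27190e-05.
Running total after k=2: 59.7700.
k=3: B_{6}/(6)! × [f^{(5)}(27) − f^{(5)}(6)] = 1/30240 × (1.67260e-06 − 0.00308642) = -1.02009e-07.
Running total after k=3: 59.7700.
k=4: B_{8}/(8)! × [f^{(7)}(27) − f^{(7)}(6)] = −1/1209600 × (6.88313e-08 − 0.00257202) = 2.12628e-09.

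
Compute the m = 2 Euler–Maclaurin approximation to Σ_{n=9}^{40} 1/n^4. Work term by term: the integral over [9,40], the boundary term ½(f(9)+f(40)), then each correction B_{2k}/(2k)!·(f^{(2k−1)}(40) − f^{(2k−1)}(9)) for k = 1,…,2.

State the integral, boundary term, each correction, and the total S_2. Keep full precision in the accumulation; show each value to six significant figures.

S_2 ≈ 0.000534049

Integral: ∫_9^40 1/x^4 dx = 0.000452039.
½[f(9) + f(40)] = ½[0.000152416 + 3.90625e-07] = 7.64032e-05.
So far: 0.000528442.
Order-1 term: 1/12 · (-3.90625e-08 − (-6.77404e-05)) = 5.64177e-06.
Running total after k=1: 0.000534084.
Order-2 term: −1/720 · (-7.32422e-10 − (-2.50890e-05)) = -3.48448e-08.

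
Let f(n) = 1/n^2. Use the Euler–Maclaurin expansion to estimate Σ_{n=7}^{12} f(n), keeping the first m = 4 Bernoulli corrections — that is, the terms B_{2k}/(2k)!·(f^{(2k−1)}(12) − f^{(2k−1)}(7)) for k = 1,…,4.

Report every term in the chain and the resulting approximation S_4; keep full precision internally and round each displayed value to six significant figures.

The integral term ∫_7^12 1/x^2 dx = 0.0595238.
Endpoint term: (f(7) + f(12))/2 = (0.0204082 + 0.00694444)/2 = 0.0136763.
Integral + boundary = 0.0732001.
Correction k=1: B_{2}/2! · (f^{(1)}(12) − f^{(1)}(7)) = 1/12 · (-0.00115741 − (-0.00583090)) = 0.000389458.
Partial sum through k=1: 0.0735896.
Correction k=2: B_{4}/4! · (f^{(3)}(12) − f^{(3)}(7)) = −1/720 · (-9.64506e-05 − (-0.00142798)) = -1.84934e-06.
Partial sum through k=2: 0.0735877.
Correction k=3: B_{6}/6! · (f^{(5)}(12) − f^{(5)}(7)) = 1/30240 · (-2.00939e-05 − (-0.000874271)) = 2.82466e-08.
Partial sum through k=3: 0.0735878.
Correction k=4: B_{8}/8! · (f^{(7)}(12) − f^{(7)}(7)) = −1/1209600 · (-7.81429e-06 − (-0.000999167)) = -8.19571e-10.

S_4 ≈ 0.0735877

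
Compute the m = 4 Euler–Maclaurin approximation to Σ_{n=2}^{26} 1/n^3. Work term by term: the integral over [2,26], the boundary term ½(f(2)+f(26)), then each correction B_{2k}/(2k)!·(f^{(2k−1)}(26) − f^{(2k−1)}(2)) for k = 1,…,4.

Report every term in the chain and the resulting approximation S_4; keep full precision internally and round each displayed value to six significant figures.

∫_2^26 1/x^3 dx evaluates to 0.124260.
Endpoint term: (f(2) + f(26))/2 = (0.125000 + 5.68958e-05)/2 = 0.0625284.
Running total after boundary: 0.186789.
Correction k=1: B_{2}/2! · (f^{(1)}(26) − f^{(1)}(2)) = 1/12 · (-6.56490e-06 − (-0.187500)) = 0.0156245.
Running total after k=1: 0.202413.
Correction k=2: B_{4}/4! · (f^{(3)}(26) − f^{(3)}(2)) = −1/720 · (-1.94228e-07 − (-0.937500)) = -0.00130208.
Running total after k=2: 0.201111.
Correction k=3: B_{6}/6! · (f^{(5)}(26) − f^{(5)}(2)) = 1/30240 · (-1.20674e-08 − (-9.84375)) = 0.000325521.
Running total after k=3: 0.201437.
Correction k=4: B_{8}/8! · (f^{(7)}(26) − f^{(7)}(2)) = −1/1209600 · (-1.28529e-09 − (-177.188)) = -0.000146484.

S_4 ≈ 0.201290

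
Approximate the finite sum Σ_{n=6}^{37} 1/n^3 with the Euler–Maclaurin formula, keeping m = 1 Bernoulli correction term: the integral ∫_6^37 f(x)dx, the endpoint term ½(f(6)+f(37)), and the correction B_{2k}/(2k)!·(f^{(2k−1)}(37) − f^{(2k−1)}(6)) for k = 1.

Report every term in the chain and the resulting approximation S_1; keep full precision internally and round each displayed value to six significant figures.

∫_6^37 1/x^3 dx evaluates to 0.0135237.
Endpoint term: (f(6) + f(37))/2 = (0.00462963 + 1.97422e-05)/2 = 0.00232469.
Integral + boundary = 0.0158483.
Order-1 term: 1/12 · (-1.60072e-06 − (-0.00231481)) = 0.000192768.

S_1 ≈ 0.0160411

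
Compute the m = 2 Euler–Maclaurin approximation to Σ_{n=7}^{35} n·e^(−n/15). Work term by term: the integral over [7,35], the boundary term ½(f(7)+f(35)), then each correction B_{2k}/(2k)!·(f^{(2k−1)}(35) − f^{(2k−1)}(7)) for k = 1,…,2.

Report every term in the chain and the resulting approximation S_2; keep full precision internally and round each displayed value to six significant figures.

S_2 ≈ 138.064

The integral term ∫_7^35 x·e^(−x/15) dx = 134.210.
Boundary: ½(f(7) + f(35)) = ½(4.38962 + 3.39402) = 3.89182.
Integral + boundary = 138.102.
k=1: B_{2}/(2)! × [f^{(1)}(35) − f^{(1)}(7)] = 1/12 × (-0.129296 − 0.334448) = -0.0386453.
Partial sum through k=1: 138.064.
k=2: B_{4}/(4)! × [f^{(3)}(35) − f^{(3)}(7)] = −1/720 × (0.000287324 − 0.00706056) = 9.40727e-06.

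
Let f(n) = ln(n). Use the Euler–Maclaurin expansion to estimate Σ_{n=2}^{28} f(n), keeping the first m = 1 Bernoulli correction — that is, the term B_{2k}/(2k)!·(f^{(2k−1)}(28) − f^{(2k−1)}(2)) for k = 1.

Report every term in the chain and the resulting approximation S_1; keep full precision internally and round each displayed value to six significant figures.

S_1 ≈ 67.8894

The integral term ∫_2^28 ln(x) dx = 65.9154.
Boundary: ½(f(2) + f(28)) = ½(0.693147 + 3.33220) = 2.01268.
Running total after boundary: 67.9281.
Correction k=1: B_{2}/2! · (f^{(1)}(28) − f^{(1)}(2)) = 1/12 · (0.0357143 − 0.500000) = -0.0386905.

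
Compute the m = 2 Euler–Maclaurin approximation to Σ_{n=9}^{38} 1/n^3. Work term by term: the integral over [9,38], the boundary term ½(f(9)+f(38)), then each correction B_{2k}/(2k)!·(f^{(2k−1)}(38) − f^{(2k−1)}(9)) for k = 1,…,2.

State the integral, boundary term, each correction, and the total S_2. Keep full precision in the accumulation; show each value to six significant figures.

S_2 ≈ 0.00655939

∫_9^38 1/x^3 dx evaluates to 0.00582658.
Endpoint term: (f(9) + f(38))/2 = (0.00137174 + 1.82242e-05)/2 = 0.000694983.
Running total after boundary: 0.00652156.
k=1: B_{2}/(2)! × [f^{(1)}(38) − f^{(1)}(9)] = 1/12 × (-1.43876e-06 − (-0.000457247)) = 3.79841e-05.
Partial sum through k=1: 0.00655955.
k=2: B_{4}/(4)! × [f^{(3)}(38) − f^{(3)}(9)] = −1/720 × (-1.99274e-08 − (-0.000112901)) = -1.56779e-07.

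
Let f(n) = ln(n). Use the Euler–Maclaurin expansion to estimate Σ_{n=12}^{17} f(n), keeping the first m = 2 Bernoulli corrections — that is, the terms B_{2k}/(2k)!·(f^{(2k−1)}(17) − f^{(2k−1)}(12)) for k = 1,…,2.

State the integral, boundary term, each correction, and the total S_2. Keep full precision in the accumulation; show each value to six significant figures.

Integral: ∫_12^17 ln(x) dx = 13.3457.
Endpoint term: (f(12) + f(17))/2 = (2.48491 + 2.83321)/2 = 2.65906.
Running total after boundary: 16.0048.
Order-1 term: 1/12 · (0.0588235 − 0.0833333) = -0.00204248.
Running total after k=1: 16.0028.
Order-2 term: −1/720 · (0.000407083 − 0.00115741) = 1.04212e-06.

S_2 ≈ 16.0028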